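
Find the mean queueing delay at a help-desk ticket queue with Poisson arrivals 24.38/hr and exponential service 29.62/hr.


ρ = 24.38/29.62 = 0.8231
Wq = ρ/(μ−λ) = 0.8231/(29.62 − 24.38) = 0.8231/5.24 = 0.1571 hr

Final: 0.1571 hr


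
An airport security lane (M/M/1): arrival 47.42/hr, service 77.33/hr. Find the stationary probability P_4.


ρ = 47.42/77.33 = 0.6132
P_n = (1−ρ)·ρ^n = (1 − 0.6132)·0.6132^4 = 0.3868·0.141402 = 0.054692

Final: 0.054692


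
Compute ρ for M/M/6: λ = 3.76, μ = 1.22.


ρ = λ/(cμ) = 3.76/(6·1.22) = 3.76/7.32 = 0.5137

Final: 0.5137


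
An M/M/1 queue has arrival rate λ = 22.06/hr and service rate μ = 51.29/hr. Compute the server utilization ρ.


ρ = λ/μ = 22.06/51.29 = 0.4301

Final: 0.4301


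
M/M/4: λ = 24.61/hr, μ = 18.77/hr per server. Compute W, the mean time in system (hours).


a = 1.3111; ρ = 0.3278; P₀ = 0.268132
Lq = P₀·a^c·ρ/(c!(1−ρ)²) = 0.02395
Wq = Lq/λ = 0.02395/24.61 = 0.0009732 hr
W = Wq + 1/μ = 0.0009732 + 0.05328 = 0.05425 hr

Final: 0.05425 hr


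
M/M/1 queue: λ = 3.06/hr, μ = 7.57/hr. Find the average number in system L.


ρ = λ/μ = 3.06/7.57 = 0.4042
L = ρ/(1−ρ) = 0.4042/(1 − 0.4042) = 0.4042/0.5958 = 0.6785

Final: 0.6785


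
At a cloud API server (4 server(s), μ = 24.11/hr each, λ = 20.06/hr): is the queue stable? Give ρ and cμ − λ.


Total capacity cμ = 4·24.11 = 96.44/hr
ρ = λ/(cμ) = 20.06/96.44 = 0.2080
Stable ⇔ ρ < 1: YES
Spare capacity = cμ − λ = 96.44 − 20.06 = 76.38/hr

Final: ρ = 0.2080; stable; margin = 76.38/hr


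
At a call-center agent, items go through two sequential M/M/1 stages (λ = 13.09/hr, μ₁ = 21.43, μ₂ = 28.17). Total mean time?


Each node sees arrival rate λ = 13.09/hr (tandem ⇒ throughput preserved).
W₁ = 1/(μ₁−λ) = 1/(21.43−13.09) = 0.11990 hr
W₂ = 1/(μ₂−λ) = 1/(28.17−13.09) = 0.06631 hr
W_total = W₁ + W₂ = 0.11990 + 0.06631 = 0.18622 hr

Final: 0.18622 hr


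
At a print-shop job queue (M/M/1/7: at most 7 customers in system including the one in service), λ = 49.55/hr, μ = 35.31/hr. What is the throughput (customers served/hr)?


ρ = 1.4033; P_K = (1−ρ)ρ^7/(1−ρ^8) = 0.307860
λ_eff = λ(1 − P_K) = 49.55·(1 − 0.307860) = 49.55·0.692140 = 34.2956 /hr

Final: 34.2956 /hr


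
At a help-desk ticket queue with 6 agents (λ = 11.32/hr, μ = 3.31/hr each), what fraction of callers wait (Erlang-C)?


a = λ/μ = 3.4199; ρ = a/6 = 0.5700
P₀ = 0.031545 (from M/M/c formula)
C(c,a) = [a^c/(c!(1−ρ))]·P₀ = [1599.96543/(720·0.4300)]·0.031545
= 5.16773·0.031545 = 0.163016

Final: 0.163016


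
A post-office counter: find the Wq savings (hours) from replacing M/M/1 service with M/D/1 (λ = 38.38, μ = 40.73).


ρ = 38.38/40.73 = 0.9423
Wq(M/M/1) = ρ/(μ−λ) = 0.9423/2.35 = 0.40098 hr
Wq(M/D/1) = ρ/(2(μ−λ)) = 0.20049 hr
Savings = 0.40098 − 0.20049 = 0.20049 hr

Final: 0.20049 hr


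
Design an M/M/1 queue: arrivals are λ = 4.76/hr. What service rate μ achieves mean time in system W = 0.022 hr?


W = 1/(μ−λ) ⇒ μ − λ = 1/W = 1/0.022 = 45.4545
μ = λ + 1/W = 4.76 + 45.4545 = 50.2145 per hr

Final: 50.2145 /hr


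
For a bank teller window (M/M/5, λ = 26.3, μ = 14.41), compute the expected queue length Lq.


a = λ/μ = 1.8251; ρ = a/5 = 0.3650
P₀ = 0.160461
Lq = P₀·a^c·ρ / (c!·(1−ρ)²) = 0.160461·20.25158·0.3650/(120·0.40319)
= 0.02452

Final: 0.02452


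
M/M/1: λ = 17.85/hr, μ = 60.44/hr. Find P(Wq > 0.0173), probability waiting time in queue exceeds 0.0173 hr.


ρ = 17.85/60.44 = 0.2953
P(Wq > t) = ρ·e^{−(μ−λ)t} = 0.2953·e^{−0.7368}
= 0.2953·0.478640 = 0.141359

Final: 0.141359


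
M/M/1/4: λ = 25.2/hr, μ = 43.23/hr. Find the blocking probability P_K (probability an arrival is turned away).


ρ = λ/μ = 25.2/43.23 = 0.5829
P_K = (1−ρ)ρ^K/(1−ρ^(K+1)) = (0.4171·0.115468)/(1 − 0.067310)
= 0.048158/0.932690 = 0.051634

Final: 0.051634


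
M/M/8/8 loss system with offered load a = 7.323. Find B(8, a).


B(c,a) = (a^c/c!) / Σ_{k=0}^{c} a^k/k!
a^8/8! = 205.112321
Σ terms (k=0..8): 1.00000 + 7.32300 + 26.81316 + 65.45093 + 119.82430 + 175.49467 + 214.19124 + 224.07464 + 205.11232 = 1039.284265
B = 205.112321/1039.284265 = 0.197359

Final: 0.197359


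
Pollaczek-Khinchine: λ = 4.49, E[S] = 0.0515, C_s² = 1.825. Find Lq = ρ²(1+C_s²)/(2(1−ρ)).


ρ = λ·E[S] = 4.49·0.0515 = 0.2312
Lq = ρ²(1+C_s²)/(2(1−ρ)) = 0.05347·(1+1.825)/(2·0.7688)
= 0.05347·2.8250/1.5375 = 0.09824

Final: 0.09824


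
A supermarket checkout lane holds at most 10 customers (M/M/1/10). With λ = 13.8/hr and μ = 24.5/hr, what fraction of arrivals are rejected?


ρ = λ/μ = 13.8/24.5 = 0.5633
P_K = (1−ρ)ρ^K/(1−ρ^(K+1)) = (0.4367·0.003215)/(1 − 0.001811)
= 0.001404/0.998189 = 0.001406

Final: 0.001406


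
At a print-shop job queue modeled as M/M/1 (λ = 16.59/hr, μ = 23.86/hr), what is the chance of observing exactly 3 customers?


ρ = 16.59/23.86 = 0.6953
P_n = (1−ρ)·ρ^n = (1 − 0.6953)·0.6953^3 = 0.3047·0.336146 = 0.102422

Final: 0.102422


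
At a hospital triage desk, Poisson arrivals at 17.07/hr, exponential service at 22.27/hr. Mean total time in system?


W = 1/(μ−λ) = 1/(22.27 − 17.07) = 1/5.20 = 0.1923 hr

Final: 0.1923 hr


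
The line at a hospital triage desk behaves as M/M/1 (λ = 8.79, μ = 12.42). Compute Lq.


ρ = 8.79/12.42 = 0.7077
Lq = ρ²/(1−ρ) = 0.5009/0.2923 = 1.7138

Final: 1.7138


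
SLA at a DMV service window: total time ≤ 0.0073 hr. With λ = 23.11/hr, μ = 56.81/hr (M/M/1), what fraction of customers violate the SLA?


W ~ Exponential(μ−λ) for M/M/1.
μ − λ = 56.81 − 23.11 = 33.7000
P(W > t) = e^{−(μ−λ)t} = e^{−0.2460} = 0.781914

Final: 0.781914


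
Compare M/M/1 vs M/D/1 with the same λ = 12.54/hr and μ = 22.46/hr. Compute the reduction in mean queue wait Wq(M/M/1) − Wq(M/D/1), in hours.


ρ = 12.54/22.46 = 0.5583
Wq(M/M/1) = ρ/(μ−λ) = 0.5583/9.92 = 0.05628 hr
Wq(M/D/1) = ρ/(2(μ−λ)) = 0.02814 hr
Savings = 0.05628 − 0.02814 = 0.02814 hr

Final: 0.02814 hr


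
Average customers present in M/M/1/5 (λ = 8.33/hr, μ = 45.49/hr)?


ρ = 8.33/45.49 = 0.1831
L = ρ[1 − (K+1)ρ^K + Kρ^(K+1)] / [(1−ρ)(1−ρ^(K+1))]
Numerator: 0.1831·(1 − 6·0.0002059 + 5·0.00003770) = 0.182925
Denominator: (0.8169)·(0.999962) = 0.816852
L = 0.182925/0.816852 = 0.2239

Final: 0.2239


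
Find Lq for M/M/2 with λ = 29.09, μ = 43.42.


a = λ/μ = 0.6700; ρ = a/2 = 0.3350
P₀ = 0.498145
Lq = P₀·a^c·ρ / (c!·(1−ρ)²) = 0.498145·0.44886·0.3350/(2·0.44225)
= 0.08468

Final: 0.08468


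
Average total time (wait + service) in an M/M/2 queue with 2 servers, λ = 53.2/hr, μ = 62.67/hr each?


a = 0.8489; ρ = 0.4244; P₀ = 0.404055
Lq = P₀·a^c·ρ/(c!(1−ρ)²) = 0.18654
Wq = Lq/λ = 0.18654/53.2 = 0.003506 hr
W = Wq + 1/μ = 0.003506 + 0.01596 = 0.01946 hr

Final: 0.01946 hr


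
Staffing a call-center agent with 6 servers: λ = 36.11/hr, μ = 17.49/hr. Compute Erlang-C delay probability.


a = λ/μ = 2.0646; ρ = a/6 = 0.3441
P₀ = 0.126640 (from M/M/c formula)
C(c,a) = [a^c/(c!(1−ρ))]·P₀ = [77.45083/(720·0.6559)]·0.126640
= 0.16400·0.126640 = 0.020770

Final: 0.020770


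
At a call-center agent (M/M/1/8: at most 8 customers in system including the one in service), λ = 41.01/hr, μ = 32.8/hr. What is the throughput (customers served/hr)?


ρ = 1.2503; P_K = (1−ρ)ρ^8/(1−ρ^9) = 0.231152
λ_eff = λ(1 − P_K) = 41.01·(1 − 0.231152) = 41.01·0.768848 = 31.5305 /hr

Final: 31.5305 /hr


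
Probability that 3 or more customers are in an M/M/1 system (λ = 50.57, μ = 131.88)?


ρ = 50.57/131.88 = 0.3835
P(N ≥ n) = ρ^n = 0.3835^3 = 0.056382

Final: 0.056382


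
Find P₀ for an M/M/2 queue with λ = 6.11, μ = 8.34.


a = λ/μ = 6.11/8.34 = 0.7326; ρ = a/c = 0.3663
Σ_{k=0}^{1} a^k/k! (terms k=0..1) = 1.00000 + 0.73261 = 1.73261
Tail: a^2/(2!(1−ρ)) = 0.53672/(2·0.6337) = 0.42349
P₀ = 1/(1.73261 + 0.42349) = 1/2.15610 = 0.463800

Final: 0.463800


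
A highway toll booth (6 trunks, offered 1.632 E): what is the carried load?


B(6,1.632) = 0.005139 (Erlang-B)
Carried load = a(1 − B) = 1.632·(1 − 0.005139) = 1.632·0.994861 = 1.6236 E

Final: 1.6236 Erlangs


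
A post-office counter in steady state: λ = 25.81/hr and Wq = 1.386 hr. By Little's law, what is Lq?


Lq = λWq = 25.81·1.386 = 35.7727

Final: 35.7727


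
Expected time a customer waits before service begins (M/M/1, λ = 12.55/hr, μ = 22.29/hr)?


ρ = 12.55/22.29 = 0.5630
Wq = ρ/(μ−λ) = 0.5630/(22.29 − 12.55) = 0.5630/9.74 = 0.05781 hr

Final: 0.05781 hr


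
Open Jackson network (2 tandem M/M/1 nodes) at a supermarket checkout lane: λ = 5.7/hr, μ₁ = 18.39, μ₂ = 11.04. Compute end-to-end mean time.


Each node sees arrival rate λ = 5.7/hr (tandem ⇒ throughput preserved).
W₁ = 1/(μ₁−λ) = 1/(18.39−5.7) = 0.07880 hr
W₂ = 1/(μ₂−λ) = 1/(11.04−5.7) = 0.18727 hr
W_total = W₁ + W₂ = 0.07880 + 0.18727 = 0.26607 hr

Final: 0.26607 hr


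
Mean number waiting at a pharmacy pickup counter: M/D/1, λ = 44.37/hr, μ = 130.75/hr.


ρ = 44.37/130.75 = 0.3393
M/D/1: Lq = ρ²/(2(1−ρ)) = 0.1152/(2·0.6607) = 0.08716

Final: 0.08716


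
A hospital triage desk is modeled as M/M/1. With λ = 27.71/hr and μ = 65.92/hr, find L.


ρ = λ/μ = 27.71/65.92 = 0.4204
L = ρ/(1−ρ) = 0.4204/(1 − 0.4204) = 0.4204/0.5796 = 0.7252

Final: 0.7252


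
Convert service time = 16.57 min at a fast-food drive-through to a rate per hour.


μ = 1/(service time) in consistent units.
1 hour = 60 min, so μ = 60/16.57 = 3.6210 per hour

Final: 3.6210 /hr


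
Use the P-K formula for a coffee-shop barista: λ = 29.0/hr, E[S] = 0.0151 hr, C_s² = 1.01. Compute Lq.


ρ = λ·E[S] = 29.0·0.0151 = 0.4379
Lq = ρ²(1+C_s²)/(2(1−ρ)) = 0.1918·(1+1.01)/(2·0.5621)
= 0.1918·2.0100/1.1242 = 0.34285

Final: 0.34285


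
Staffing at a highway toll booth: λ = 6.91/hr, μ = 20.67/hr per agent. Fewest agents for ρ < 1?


Stability requires cμ > λ ⇔ c > λ/μ.
λ/μ = 6.91/20.67 = 0.3343
Minimum integer c = ⌊0.3343⌋ + 1 = 1
Check: 1·20.67 = 20.67 > 6.91, while 0·20.67 = 0.00 ≤ 6.91

Final: 1 servers


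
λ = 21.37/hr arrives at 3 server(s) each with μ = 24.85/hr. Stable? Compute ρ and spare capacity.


Total capacity cμ = 3·24.85 = 74.55/hr
ρ = λ/(cμ) = 21.37/74.55 = 0.2867
Stable ⇔ ρ < 1: YES
Spare capacity = cμ − λ = 74.55 − 21.37 = 53.18/hr

Final: ρ = 0.2867; stable; margin = 53.18/hr


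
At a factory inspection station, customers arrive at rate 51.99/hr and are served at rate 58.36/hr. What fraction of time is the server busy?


ρ = λ/μ = 51.99/58.36 = 0.8908

Final: 0.8908


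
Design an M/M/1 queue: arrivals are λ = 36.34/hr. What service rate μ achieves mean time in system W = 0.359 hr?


W = 1/(μ−λ) ⇒ μ − λ = 1/W = 1/0.359 = 2.7855
μ = λ + 1/W = 36.34 + 2.7855 = 39.1255 per hr

Final: 39.1255 /hr


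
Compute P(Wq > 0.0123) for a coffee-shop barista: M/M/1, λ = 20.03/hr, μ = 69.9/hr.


ρ = 20.03/69.9 = 0.2866
P(Wq > t) = ρ·e^{−(μ−λ)t} = 0.2866·e^{−0.6134}
= 0.2866·0.541506 = 0.155170

Final: 0.155170


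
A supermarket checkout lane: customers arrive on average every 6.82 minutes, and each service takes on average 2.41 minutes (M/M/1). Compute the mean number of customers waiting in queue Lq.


λ = 60/6.82 = 8.7977 /hr
μ = 60/2.41 = 24.8963 /hr
ρ = λ/μ = 8.7977/24.8963 = 0.3534
Lq = ρ²/(1−ρ) = 0.1249/0.6466 = 0.1931

Final: 0.1931


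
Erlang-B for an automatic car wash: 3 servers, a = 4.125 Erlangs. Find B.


B(c,a) = (a^c/c!) / Σ_{k=0}^{c} a^k/k!
a^3/3! = 11.698242
Σ terms (k=0..3): 1.00000 + 4.12500 + 8.50781 + 11.69824 = 25.331055
B = 11.698242/25.331055 = 0.461814

Final: 0.461814


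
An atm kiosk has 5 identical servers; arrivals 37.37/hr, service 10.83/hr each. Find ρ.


ρ = λ/(cμ) = 37.37/(5·10.83) = 37.37/54.15 = 0.6901

Final: 0.6901


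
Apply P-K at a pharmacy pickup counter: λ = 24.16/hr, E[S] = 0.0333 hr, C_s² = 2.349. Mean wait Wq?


ρ = λ·E[S] = 24.16·0.0333 = 0.8045
E[S²] = E[S]²(1+C_s²) = 0.0333²·(1+2.349) = 0.003714
Wq = λ·E[S²]/(2(1−ρ)) = 24.16·0.003714/(2·0.1955) = 0.22950 hr

Final: 0.22950 hr


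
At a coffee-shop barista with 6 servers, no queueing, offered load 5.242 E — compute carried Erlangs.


B(6,5.242) = 0.209959 (Erlang-B)
Carried load = a(1 − B) = 5.242·(1 − 0.209959) = 5.242·0.790041 = 4.1414 E

Final: 4.1414 Erlangs


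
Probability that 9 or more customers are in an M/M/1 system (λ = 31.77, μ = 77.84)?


ρ = 31.77/77.84 = 0.4081
P(N ≥ n) = ρ^n = 0.4081^9 = 0.0003143

Final: 0.0003143


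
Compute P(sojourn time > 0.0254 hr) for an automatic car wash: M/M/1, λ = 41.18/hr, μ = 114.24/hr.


W ~ Exponential(μ−λ) for M/M/1.
μ − λ = 114.24 − 41.18 = 73.0600
P(W > t) = e^{−(μ−λ)t} = e^{−1.8557} = 0.156340

Final: 0.156340


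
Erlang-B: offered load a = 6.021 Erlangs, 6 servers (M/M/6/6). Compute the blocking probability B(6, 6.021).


B(c,a) = (a^c/c!) / Σ_{k=0}^{c} a^k/k!
a^6/6! = 66.172763
Σ terms (k=0..6): 1.00000 + 6.02100 + 18.12622 + 36.37932 + 54.75998 + 65.94197 + 66.17276 = 248.401252
B = 66.172763/248.401252 = 0.266395

Final: 0.266395


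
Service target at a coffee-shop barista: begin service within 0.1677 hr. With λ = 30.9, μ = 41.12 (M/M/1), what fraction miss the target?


ρ = 30.9/41.12 = 0.7515
P(Wq > t) = ρ·e^{−(μ−λ)t} = 0.7515·e^{−1.7139}
= 0.7515·0.180163 = 0.135385

Final: 0.135385


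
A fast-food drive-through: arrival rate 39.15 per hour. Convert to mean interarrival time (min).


Mean interarrival time = 1/λ = 1/39.15 hour = 0.02554 hour
In minutes: 0.02554 × 60 = 1.5326 min

Final: 1.5326 min


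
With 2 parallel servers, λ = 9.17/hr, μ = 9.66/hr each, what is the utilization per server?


ρ = λ/(cμ) = 9.17/(2·9.66) = 9.17/19.32 = 0.4746

Final: 0.4746


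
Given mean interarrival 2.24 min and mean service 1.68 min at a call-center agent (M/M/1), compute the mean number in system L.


λ = 60/2.24 = 26.7857 /hr
μ = 60/1.68 = 35.7143 /hr
ρ = λ/μ = 26.7857/35.7143 = 0.7500
L = ρ/(1−ρ) = 0.7500/0.2500 = 3.0000

Final: 3.0000


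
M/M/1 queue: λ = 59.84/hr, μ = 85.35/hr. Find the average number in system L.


ρ = λ/μ = 59.84/85.35 = 0.7011
L = ρ/(1−ρ) = 0.7011/(1 − 0.7011) = 0.7011/0.2989 = 2.3457

Final: 2.3457


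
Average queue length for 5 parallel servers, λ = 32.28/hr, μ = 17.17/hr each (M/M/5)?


a = λ/μ = 1.8800; ρ = a/5 = 0.3760
P₀ = 0.151770
Lq = P₀·a^c·ρ / (c!·(1−ρ)²) = 0.151770·23.48638·0.3760/(120·0.38937)
= 0.02868

Final: 0.02868


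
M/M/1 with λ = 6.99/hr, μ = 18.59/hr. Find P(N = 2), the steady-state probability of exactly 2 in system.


ρ = 6.99/18.59 = 0.3760
P_n = (1−ρ)·ρ^n = (1 − 0.3760)·0.3760^2 = 0.6240·0.141382 = 0.088221

Final: 0.088221


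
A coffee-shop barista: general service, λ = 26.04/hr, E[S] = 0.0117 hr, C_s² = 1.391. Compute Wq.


ρ = λ·E[S] = 26.04·0.0117 = 0.3047
E[S²] = E[S]²(1+C_s²) = 0.0117²·(1+1.391) = 0.0003273
Wq = λ·E[S²]/(2(1−ρ)) = 26.04·0.0003273/(2·0.6953) = 0.006129 hr

Final: 0.006129 hr


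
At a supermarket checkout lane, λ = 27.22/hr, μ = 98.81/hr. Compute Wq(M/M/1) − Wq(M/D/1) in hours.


ρ = 27.22/98.81 = 0.2755
Wq(M/M/1) = ρ/(μ−λ) = 0.2755/71.59 = 0.003848 hr
Wq(M/D/1) = ρ/(2(μ−λ)) = 0.001924 hr
Savings = 0.003848 − 0.001924 = 0.001924 hr

Final: 0.001924 hr


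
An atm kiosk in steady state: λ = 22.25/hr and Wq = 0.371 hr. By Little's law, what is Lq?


Lq = λWq = 22.25·0.371 = 8.2547

Final: 8.2547


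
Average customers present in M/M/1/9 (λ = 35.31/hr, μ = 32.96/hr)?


ρ = 35.31/32.96 = 1.0713
L = ρ[1 − (K+1)ρ^K + Kρ^(K+1)] / [(1−ρ)(1−ρ^(K+1))]
Numerator: 1.0713·(1 − 10·1.858637 + 9·1.991155) = 0.357841
Denominator: (-0.07130)·(-0.991155) = 0.070668
L = 0.357841/0.070668 = 5.0637

Final: 5.0637


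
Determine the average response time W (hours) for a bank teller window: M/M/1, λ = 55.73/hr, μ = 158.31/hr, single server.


W = 1/(μ−λ) = 1/(158.31 − 55.73) = 1/102.58 = 0.009748 hr

Final: 0.009748 hr


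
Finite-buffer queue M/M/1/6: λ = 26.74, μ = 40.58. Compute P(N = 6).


ρ = λ/μ = 26.74/40.58 = 0.6589
P_K = (1−ρ)ρ^K/(1−ρ^(K+1)) = (0.3411·0.081865)/(1 − 0.053944)
= 0.027920/0.946056 = 0.029512

Final: 0.029512


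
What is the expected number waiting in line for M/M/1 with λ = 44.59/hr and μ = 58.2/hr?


ρ = 44.59/58.2 = 0.7662
Lq = ρ²/(1−ρ) = 0.5870/0.2338 = 2.5101

Final: 2.5101


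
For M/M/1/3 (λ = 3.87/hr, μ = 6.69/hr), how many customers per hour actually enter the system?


ρ = 0.5785; P_K = (1−ρ)ρ^3/(1−ρ^4) = 0.091887
λ_eff = λ(1 − P_K) = 3.87·(1 − 0.091887) = 3.87·0.908113 = 3.5144 /hr

Final: 3.5144 /hr


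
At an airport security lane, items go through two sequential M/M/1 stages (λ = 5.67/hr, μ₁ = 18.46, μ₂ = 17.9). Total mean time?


Each node sees arrival rate λ = 5.67/hr (tandem ⇒ throughput preserved).
W₁ = 1/(μ₁−λ) = 1/(18.46−5.67) = 0.07819 hr
W₂ = 1/(μ₂−λ) = 1/(17.9−5.67) = 0.08177 hr
W_total = W₁ + W₂ = 0.07819 + 0.08177 = 0.15995 hr

Final: 0.15995 hr


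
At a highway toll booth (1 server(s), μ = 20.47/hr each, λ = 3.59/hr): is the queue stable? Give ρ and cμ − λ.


Total capacity cμ = 1·20.47 = 20.47/hr
ρ = λ/(cμ) = 3.59/20.47 = 0.1754
Stable ⇔ ρ < 1: YES
Spare capacity = cμ − λ = 20.47 − 3.59 = 16.88/hr

Final: ρ = 0.1754; stable; margin = 16.88/hr


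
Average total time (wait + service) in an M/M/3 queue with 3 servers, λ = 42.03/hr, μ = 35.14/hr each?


a = 1.1961; ρ = 0.3987; P₀ = 0.295365
Lq = P₀·a^c·ρ/(c!(1−ρ)²) = 0.09288
Wq = Lq/λ = 0.09288/42.03 = 0.002210 hr
W = Wq + 1/μ = 0.002210 + 0.02846 = 0.03067 hr

Final: 0.03067 hr


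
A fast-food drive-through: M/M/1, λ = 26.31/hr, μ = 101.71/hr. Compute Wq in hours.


ρ = 26.31/101.71 = 0.2587
Wq = ρ/(μ−λ) = 0.2587/(101.71 − 26.31) = 0.2587/75.40 = 0.003431 hr

Final: 0.003431 hr


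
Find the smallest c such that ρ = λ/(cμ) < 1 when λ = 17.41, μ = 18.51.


Stability requires cμ > λ ⇔ c > λ/μ.
λ/μ = 17.41/18.51 = 0.9406
Minimum integer c = ⌊0.9406⌋ + 1 = 1
Check: 1·18.51 = 18.51 > 17.41, while 0·18.51 = 0.00 ≤ 17.41

Final: 1 servers


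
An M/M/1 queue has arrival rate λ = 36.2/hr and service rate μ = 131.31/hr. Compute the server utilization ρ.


ρ = λ/μ = 36.2/131.31 = 0.2757

Final: 0.2757


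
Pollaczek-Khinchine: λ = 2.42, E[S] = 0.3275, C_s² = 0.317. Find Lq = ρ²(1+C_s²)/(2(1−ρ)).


ρ = λ·E[S] = 2.42·0.3275 = 0.7925
Lq = ρ²(1+C_s²)/(2(1−ρ)) = 0.6281·(1+0.317)/(2·0.2075)
= 0.6281·1.3170/0.4149 = 1.99386

Final: 1.99386


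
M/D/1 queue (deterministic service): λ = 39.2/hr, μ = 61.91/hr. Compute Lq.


ρ = 39.2/61.91 = 0.6332
M/D/1: Lq = ρ²/(2(1−ρ)) = 0.4009/(2·0.3668) = 0.54647

Final: 0.54647


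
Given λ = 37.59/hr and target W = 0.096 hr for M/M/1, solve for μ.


W = 1/(μ−λ) ⇒ μ − λ = 1/W = 1/0.096 = 10.4167
μ = λ + 1/W = 37.59 + 10.4167 = 48.0067 per hr

Final: 48.0067 /hr


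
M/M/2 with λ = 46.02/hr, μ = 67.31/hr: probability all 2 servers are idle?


a = λ/μ = 46.02/67.31 = 0.6837; ρ = a/c = 0.3419
Σ_{k=0}^{1} a^k/k! (terms k=0..1) = 1.00000 + 0.68370 = 1.68370
Tail: a^2/(2!(1−ρ)) = 0.46745/(2·0.6581) = 0.35512
P₀ = 1/(1.68370 + 0.35512) = 1/2.03883 = 0.490478

Final: 0.490478


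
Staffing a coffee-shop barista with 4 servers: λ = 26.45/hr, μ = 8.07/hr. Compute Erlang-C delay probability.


a = λ/μ = 3.2776; ρ = a/4 = 0.8194
P₀ = 0.023730 (from M/M/c formula)
C(c,a) = [a^c/(c!(1−ρ))]·P₀ = [115.40073/(24·0.1806)]·0.023730
= 26.62333·0.023730 = 0.631778

Final: 0.631778


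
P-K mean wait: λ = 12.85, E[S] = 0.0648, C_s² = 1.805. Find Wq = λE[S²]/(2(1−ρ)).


ρ = λ·E[S] = 12.85·0.0648 = 0.8327
E[S²] = E[S]²(1+C_s²) = 0.0648²·(1+1.805) = 0.011778
Wq = λ·E[S²]/(2(1−ρ)) = 12.85·0.011778/(2·0.1673) = 0.45228 hr

Final: 0.45228 hr


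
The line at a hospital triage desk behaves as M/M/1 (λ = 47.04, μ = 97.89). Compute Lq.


ρ = 47.04/97.89 = 0.4805
Lq = ρ²/(1−ρ) = 0.2309/0.5195 = 0.4445

Final: 0.4445


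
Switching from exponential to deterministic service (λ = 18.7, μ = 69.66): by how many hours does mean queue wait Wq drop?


ρ = 18.7/69.66 = 0.2684
Wq(M/M/1) = ρ/(μ−λ) = 0.2684/50.96 = 0.005268 hr
Wq(M/D/1) = ρ/(2(μ−λ)) = 0.002634 hr
Savings = 0.005268 − 0.002634 = 0.002634 hr

Final: 0.002634 hr


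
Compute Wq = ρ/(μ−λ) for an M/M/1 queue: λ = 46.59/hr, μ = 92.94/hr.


ρ = 46.59/92.94 = 0.5013
Wq = ρ/(μ−λ) = 0.5013/(92.94 − 46.59) = 0.5013/46.35 = 0.01082 hr

Final: 0.01082 hr


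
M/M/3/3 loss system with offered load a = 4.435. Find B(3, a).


B(c,a) = (a^c/c!) / Σ_{k=0}^{c} a^k/k!
a^3/3! = 14.538835
Σ terms (k=0..3): 1.00000 + 4.43500 + 9.83461 + 14.53884 = 29.808448
B = 14.538835/29.808448 = 0.487742

Final: 0.487742


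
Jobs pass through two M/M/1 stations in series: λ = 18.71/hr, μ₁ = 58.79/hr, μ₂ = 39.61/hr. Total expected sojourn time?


Each node sees arrival rate λ = 18.71/hr (tandem ⇒ throughput preserved).
W₁ = 1/(μ₁−λ) = 1/(58.79−18.71) = 0.02495 hr
W₂ = 1/(μ₂−λ) = 1/(39.61−18.71) = 0.04785 hr
W_total = W₁ + W₂ = 0.02495 + 0.04785 = 0.07280 hr

Final: 0.07280 hr


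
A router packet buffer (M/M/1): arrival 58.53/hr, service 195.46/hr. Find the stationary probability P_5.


ρ = 58.53/195.46 = 0.2994
P_n = (1−ρ)·ρ^n = (1 − 0.2994)·0.2994^5 = 0.7006·0.002408 = 0.001687

Final: 0.001687


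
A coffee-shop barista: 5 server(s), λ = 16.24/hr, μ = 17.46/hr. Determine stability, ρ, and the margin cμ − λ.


Total capacity cμ = 5·17.46 = 87.30/hr
ρ = λ/(cμ) = 16.24/87.30 = 0.1860
Stable ⇔ ρ < 1: YES
Spare capacity = cμ − λ = 87.30 − 16.24 = 71.06/hr

Final: ρ = 0.1860; stable; margin = 71.06/hr


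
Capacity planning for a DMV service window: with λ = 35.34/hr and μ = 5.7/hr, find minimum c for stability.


Stability requires cμ > λ ⇔ c > λ/μ.
λ/μ = 35.34/5.7 = 6.2000
Minimum integer c = ⌊6.2000⌋ + 1 = 7
Check: 7·5.7 = 39.90 > 35.34, while 6·5.7 = 34.20 ≤ 35.34

Final: 7 servers


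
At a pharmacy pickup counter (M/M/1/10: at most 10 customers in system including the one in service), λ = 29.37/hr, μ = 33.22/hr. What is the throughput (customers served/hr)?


ρ = 0.8841; P_K = (1−ρ)ρ^10/(1−ρ^11) = 0.045570
λ_eff = λ(1 − P_K) = 29.37·(1 − 0.045570) = 29.37·0.954430 = 28.0316 /hr

Final: 28.0316 /hr


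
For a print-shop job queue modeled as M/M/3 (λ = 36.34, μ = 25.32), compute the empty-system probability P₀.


a = λ/μ = 36.34/25.32 = 1.4352; ρ = a/c = 0.4784
Σ_{k=0}^{2} a^k/k! (terms k=0..2) = 1.00000 + 1.43523 + 1.02994 = 3.46517
Tail: a^3/(3!(1−ρ)) = 2.95640/(6·0.5216) = 0.94468
P₀ = 1/(3.46517 + 0.94468) = 1/4.40985 = 0.226765

Final: 0.226765


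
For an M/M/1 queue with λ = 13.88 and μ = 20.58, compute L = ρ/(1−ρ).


ρ = λ/μ = 13.88/20.58 = 0.6744
L = ρ/(1−ρ) = 0.6744/(1 − 0.6744) = 0.6744/0.3256 = 2.0716

Final: 2.0716


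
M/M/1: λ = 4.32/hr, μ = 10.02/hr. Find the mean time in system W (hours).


W = 1/(μ−λ) = 1/(10.02 − 4.32) = 1/5.70 = 0.1754 hr

Final: 0.1754 hr


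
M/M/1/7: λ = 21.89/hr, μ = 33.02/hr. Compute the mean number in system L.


ρ = 21.89/33.02 = 0.6629
L = ρ[1 − (K+1)ρ^K + Kρ^(K+1)] / [(1−ρ)(1−ρ^(K+1))]
Numerator: 0.6629·(1 − 8·0.056271 + 7·0.037303) = 0.537611
Denominator: (0.3371)·(0.962697) = 0.324495
L = 0.537611/0.324495 = 1.6568

Final: 1.6568


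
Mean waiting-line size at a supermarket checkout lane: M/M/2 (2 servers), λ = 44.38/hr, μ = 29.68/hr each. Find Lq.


a = λ/μ = 1.4953; ρ = a/2 = 0.7476
P₀ = 0.144399
Lq = P₀·a^c·ρ / (c!·(1−ρ)²) = 0.144399·2.23587·0.7476/(2·0.06368)
= 1.89513

Final: 1.89513


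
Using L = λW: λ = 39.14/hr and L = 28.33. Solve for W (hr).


W = L/λ = 28.33/39.14 = 0.7238 hr

Final: 0.7238 hr


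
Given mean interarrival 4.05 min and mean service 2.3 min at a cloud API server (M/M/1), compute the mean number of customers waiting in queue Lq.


λ = 60/4.05 = 14.8148 /hr
μ = 60/2.3 = 26.0870 /hr
ρ = λ/μ = 14.8148/26.0870 = 0.5679
Lq = ρ²/(1−ρ) = 0.3225/0.4321 = 0.7464

Final: 0.7464


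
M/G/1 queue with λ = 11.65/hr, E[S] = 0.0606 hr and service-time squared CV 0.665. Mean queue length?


ρ = λ·E[S] = 11.65·0.0606 = 0.7060
Lq = ρ²(1+C_s²)/(2(1−ρ)) = 0.4984·(1+0.665)/(2·0.2940)
= 0.4984·1.6650/0.5880 = 1.41130

Final: 1.41130


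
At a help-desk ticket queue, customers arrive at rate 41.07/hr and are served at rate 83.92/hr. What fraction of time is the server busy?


ρ = λ/μ = 41.07/83.92 = 0.4894

Final: 0.4894


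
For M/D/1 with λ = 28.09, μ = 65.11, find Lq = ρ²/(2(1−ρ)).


ρ = 28.09/65.11 = 0.4314
M/D/1: Lq = ρ²/(2(1−ρ)) = 0.1861/(2·0.5686) = 0.16368

Final: 0.16368


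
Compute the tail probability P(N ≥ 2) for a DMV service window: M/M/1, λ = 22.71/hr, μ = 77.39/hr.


ρ = 22.71/77.39 = 0.2934
P(N ≥ n) = ρ^n = 0.2934^2 = 0.086112

Final: 0.086112


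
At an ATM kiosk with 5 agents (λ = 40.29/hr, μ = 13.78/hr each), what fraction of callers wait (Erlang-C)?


a = λ/μ = 2.9238; ρ = a/5 = 0.5848
P₀ = 0.050769 (from M/M/c formula)
C(c,a) = [a^c/(c!(1−ρ))]·P₀ = [213.66838/(120·0.4152)]·0.050769
= 4.28806·0.050769 = 0.217702

Final: 0.217702


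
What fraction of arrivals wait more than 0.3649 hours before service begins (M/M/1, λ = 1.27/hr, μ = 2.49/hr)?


ρ = 1.27/2.49 = 0.5100
P(Wq > t) = ρ·e^{−(μ−λ)t} = 0.5100·e^{−0.4452}
= 0.5100·0.640710 = 0.326788

Final: 0.326788


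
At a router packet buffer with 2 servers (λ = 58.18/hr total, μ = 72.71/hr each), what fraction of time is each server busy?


ρ = λ/(cμ) = 58.18/(2·72.71) = 58.18/145.42 = 0.4001

Final: 0.4001


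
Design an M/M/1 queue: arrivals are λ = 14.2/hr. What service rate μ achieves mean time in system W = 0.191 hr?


W = 1/(μ−λ) ⇒ μ − λ = 1/W = 1/0.191 = 5.2356
μ = λ + 1/W = 14.2 + 5.2356 = 19.4356 per hr

Final: 19.4356 /hr


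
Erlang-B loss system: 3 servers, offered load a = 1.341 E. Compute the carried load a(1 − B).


B(3,1.341) = 0.110354 (Erlang-B)
Carried load = a(1 − B) = 1.341·(1 − 0.110354) = 1.341·0.889646 = 1.1930 E

Final: 1.1930 Erlangs


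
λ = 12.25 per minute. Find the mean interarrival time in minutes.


Mean interarrival time = 1/λ = 1/12.25 minute = 0.08163 minute
In minutes: 0.08163 × 1 = 0.08163 min

Final: 0.08163 min


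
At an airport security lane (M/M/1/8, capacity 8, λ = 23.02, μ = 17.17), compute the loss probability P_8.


ρ = λ/μ = 23.02/17.17 = 1.3407
P_K = (1−ρ)ρ^K/(1−ρ^(K+1)) = (-0.3407·10.439512)/(1 − 13.996364)
= -3.556852/-12.996364 = 0.273681

Final: 0.273681


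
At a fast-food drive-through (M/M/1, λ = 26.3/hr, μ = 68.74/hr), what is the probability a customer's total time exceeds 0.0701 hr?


W ~ Exponential(μ−λ) for M/M/1.
μ − λ = 68.74 − 26.3 = 42.4400
P(W > t) = e^{−(μ−λ)t} = e^{−2.9750} = 0.051045

Final: 0.051045


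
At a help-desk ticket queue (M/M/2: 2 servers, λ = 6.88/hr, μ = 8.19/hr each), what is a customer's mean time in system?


a = 0.8400; ρ = 0.4200; P₀ = 0.408426
Lq = P₀·a^c·ρ/(c!(1−ρ)²) = 0.17995
Wq = Lq/λ = 0.17995/6.88 = 0.02616 hr
W = Wq + 1/μ = 0.02616 + 0.12210 = 0.14826 hr

Final: 0.14826 hr


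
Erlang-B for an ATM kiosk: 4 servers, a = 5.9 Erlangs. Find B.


B(c,a) = (a^c/c!) / Σ_{k=0}^{c} a^k/k!
a^4/4! = 50.489004
Σ terms (k=0..4): 1.00000 + 5.90000 + 17.40500 + 34.22983 + 50.48900 = 109.023838
B = 50.489004/109.023838 = 0.463101

Final: 0.463101


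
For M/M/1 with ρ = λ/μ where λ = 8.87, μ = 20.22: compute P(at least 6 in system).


ρ = 8.87/20.22 = 0.4387
P(N ≥ n) = ρ^n = 0.4387^6 = 0.007126

Final: 0.007126


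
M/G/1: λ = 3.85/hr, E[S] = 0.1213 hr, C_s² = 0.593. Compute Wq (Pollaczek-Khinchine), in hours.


ρ = λ·E[S] = 3.85·0.1213 = 0.4670
E[S²] = E[S]²(1+C_s²) = 0.1213²·(1+0.593) = 0.023439
Wq = λ·E[S²]/(2(1−ρ)) = 3.85·0.023439/(2·0.5330) = 0.08465 hr

Final: 0.08465 hr


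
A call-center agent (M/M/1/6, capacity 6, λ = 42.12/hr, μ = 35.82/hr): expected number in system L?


ρ = 42.12/35.82 = 1.1759
L = ρ[1 − (K+1)ρ^K + Kρ^(K+1)] / [(1−ρ)(1−ρ^(K+1))]
Numerator: 1.1759·(1 − 7·2.643484 + 6·3.108418) = 1.347702
Denominator: (-0.1759)·(-2.108418) = 0.370827
L = 1.347702/0.370827 = 3.6343

Final: 3.6343


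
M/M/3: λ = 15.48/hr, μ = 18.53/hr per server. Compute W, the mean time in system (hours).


a = 0.8354; ρ = 0.2785; P₀ = 0.431216
Lq = P₀·a^c·ρ/(c!(1−ρ)²) = 0.02241
Wq = Lq/λ = 0.02241/15.48 = 0.001448 hr
W = Wq + 1/μ = 0.001448 + 0.05397 = 0.05541 hr

Final: 0.05541 hr


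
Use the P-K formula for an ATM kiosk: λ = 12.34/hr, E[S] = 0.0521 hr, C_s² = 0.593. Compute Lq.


ρ = λ·E[S] = 12.34·0.0521 = 0.6429
Lq = ρ²(1+C_s²)/(2(1−ρ)) = 0.4133·(1+0.593)/(2·0.3571)
= 0.4133·1.5930/0.7142 = 0.92197

Final: 0.92197


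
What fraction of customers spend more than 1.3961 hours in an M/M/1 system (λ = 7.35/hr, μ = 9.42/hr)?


W ~ Exponential(μ−λ) for M/M/1.
μ − λ = 9.42 − 7.35 = 2.0700
P(W > t) = e^{−(μ−λ)t} = e^{−2.8899} = 0.055580

Final: 0.055580


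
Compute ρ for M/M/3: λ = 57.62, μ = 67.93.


ρ = λ/(cμ) = 57.62/(3·67.93) = 57.62/203.79 = 0.2827

Final: 0.2827


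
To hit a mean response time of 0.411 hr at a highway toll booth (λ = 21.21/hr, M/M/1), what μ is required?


W = 1/(μ−λ) ⇒ μ − λ = 1/W = 1/0.411 = 2.4331
μ = λ + 1/W = 21.21 + 2.4331 = 23.6431 per hr

Final: 23.6431 /hr


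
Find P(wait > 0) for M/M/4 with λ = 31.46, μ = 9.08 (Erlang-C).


a = λ/μ = 3.4648; ρ = a/4 = 0.8662
P₀ = 0.016058 (from M/M/c formula)
C(c,a) = [a^c/(c!(1−ρ))]·P₀ = [144.10912/(24·0.1338)]·0.016058
= 44.87349·0.016058 = 0.720597

Final: 0.720597


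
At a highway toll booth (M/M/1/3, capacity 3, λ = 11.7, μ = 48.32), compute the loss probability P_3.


ρ = λ/μ = 11.7/48.32 = 0.2421
P_K = (1−ρ)ρ^K/(1−ρ^(K+1)) = (0.7579·0.014196)/(1 − 0.003437)
= 0.010759/0.996563 = 0.010796

Final: 0.010796


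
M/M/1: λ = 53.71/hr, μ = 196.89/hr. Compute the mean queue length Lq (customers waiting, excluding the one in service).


ρ = 53.71/196.89 = 0.2728
Lq = ρ²/(1−ρ) = 0.07442/0.7272 = 0.1023

Final: 0.1023


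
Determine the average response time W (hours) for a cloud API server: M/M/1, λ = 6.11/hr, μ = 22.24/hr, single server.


W = 1/(μ−λ) = 1/(22.24 − 6.11) = 1/16.13 = 0.06200 hr

Final: 0.06200 hr


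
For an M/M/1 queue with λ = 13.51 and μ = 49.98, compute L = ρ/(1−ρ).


ρ = λ/μ = 13.51/49.98 = 0.2703
L = ρ/(1−ρ) = 0.2703/(1 − 0.2703) = 0.2703/0.7297 = 0.3704

Final: 0.3704


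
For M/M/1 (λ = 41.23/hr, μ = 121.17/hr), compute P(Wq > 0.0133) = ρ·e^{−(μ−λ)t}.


ρ = 41.23/121.17 = 0.3403
P(Wq > t) = ρ·e^{−(μ−λ)t} = 0.3403·e^{−1.0632}
= 0.3403·0.345348 = 0.117510

Final: 0.117510


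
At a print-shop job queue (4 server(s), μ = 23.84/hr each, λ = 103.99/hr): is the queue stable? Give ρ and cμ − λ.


Total capacity cμ = 4·23.84 = 95.36/hr
ρ = λ/(cμ) = 103.99/95.36 = 1.0905
Stable ⇔ ρ < 1: NO
Spare capacity = cμ − λ = 95.36 − 103.99 = -8.63/hr

Final: ρ = 1.0905; unstable; margin = -8.63/hr


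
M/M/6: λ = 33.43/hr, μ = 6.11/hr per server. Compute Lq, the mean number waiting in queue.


a = λ/μ = 5.4714; ρ = a/6 = 0.9119
P₀ = 0.001819
Lq = P₀·a^c·ρ / (c!·(1−ρ)²) = 0.001819·26826.93136·0.9119/(720·0.007763)
= 7.96041

Final: 7.96041


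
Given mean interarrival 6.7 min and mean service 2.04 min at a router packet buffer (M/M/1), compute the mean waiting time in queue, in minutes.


λ = 60/6.7 = 8.9552 /hr
μ = 60/2.04 = 29.4118 /hr
ρ = λ/μ = 8.9552/29.4118 = 0.3045
Wq = ρ/(μ−λ) = 0.3045/(29.4118−8.9552) = 0.01488 hr
In minutes: 0.01488·60 = 0.8930 min

Final: 0.8930 min


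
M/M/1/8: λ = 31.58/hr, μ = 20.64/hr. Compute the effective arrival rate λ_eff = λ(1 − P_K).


ρ = 1.5300; P_K = (1−ρ)ρ^8/(1−ρ^9) = 0.354128
λ_eff = λ(1 − P_K) = 31.58·(1 − 0.354128) = 31.58·0.645872 = 20.3966 /hr

Final: 20.3966 /hr


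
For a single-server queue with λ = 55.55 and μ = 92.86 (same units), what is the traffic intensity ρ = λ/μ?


ρ = λ/μ = 55.55/92.86 = 0.5982

Final: 0.5982


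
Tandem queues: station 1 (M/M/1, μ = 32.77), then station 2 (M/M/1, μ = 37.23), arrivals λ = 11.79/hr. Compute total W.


Each node sees arrival rate λ = 11.79/hr (tandem ⇒ throughput preserved).
W₁ = 1/(μ₁−λ) = 1/(32.77−11.79) = 0.04766 hr
W₂ = 1/(μ₂−λ) = 1/(37.23−11.79) = 0.03931 hr
W_total = W₁ + W₂ = 0.04766 + 0.03931 = 0.08697 hr

Final: 0.08697 hr


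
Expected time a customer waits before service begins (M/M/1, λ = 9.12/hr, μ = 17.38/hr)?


ρ = 9.12/17.38 = 0.5247
Wq = ρ/(μ−λ) = 0.5247/(17.38 − 9.12) = 0.5247/8.26 = 0.06353 hr

Final: 0.06353 hr


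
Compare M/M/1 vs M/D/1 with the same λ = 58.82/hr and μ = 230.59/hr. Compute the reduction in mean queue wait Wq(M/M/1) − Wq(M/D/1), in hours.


ρ = 58.82/230.59 = 0.2551
Wq(M/M/1) = ρ/(μ−λ) = 0.2551/171.77 = 0.001485 hr
Wq(M/D/1) = ρ/(2(μ−λ)) = 0.0007425 hr
Savings = 0.001485 − 0.0007425 = 0.0007425 hr

Final: 0.0007425 hr


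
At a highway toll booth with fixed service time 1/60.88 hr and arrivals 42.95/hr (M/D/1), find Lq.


ρ = 42.95/60.88 = 0.7055
M/D/1: Lq = ρ²/(2(1−ρ)) = 0.4977/(2·0.2945) = 0.84497

Final: 0.84497


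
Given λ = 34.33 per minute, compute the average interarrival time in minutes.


Mean interarrival time = 1/λ = 1/34.33 minute = 0.02913 minute
In minutes: 0.02913 × 1 = 0.02913 min

Final: 0.02913 min


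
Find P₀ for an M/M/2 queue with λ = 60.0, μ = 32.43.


a = λ/μ = 60.0/32.43 = 1.8501; ρ = a/c = 0.9251
Σ_{k=0}^{1} a^k/k! (terms k=0..1) = 1.00000 + 1.85014 = 2.85014
Tail: a^2/(2!(1−ρ)) = 3.42301/(2·0.07493) = 22.84122
P₀ = 1/(2.85014 + 22.84122) = 1/25.69136 = 0.038924

Final: 0.038924


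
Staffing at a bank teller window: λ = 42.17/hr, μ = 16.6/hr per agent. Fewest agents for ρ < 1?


Stability requires cμ > λ ⇔ c > λ/μ.
λ/μ = 42.17/16.6 = 2.5404
Minimum integer c = ⌊2.5404⌋ + 1 = 3
Check: 3·16.6 = 49.80 > 42.17, while 2·16.6 = 33.20 ≤ 42.17

Final: 3 servers


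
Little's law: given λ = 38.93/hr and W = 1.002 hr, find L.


L = λW = 38.93·1.002 = 39.0079

Final: 39.0079


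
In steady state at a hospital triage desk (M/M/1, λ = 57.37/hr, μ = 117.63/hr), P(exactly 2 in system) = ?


ρ = 57.37/117.63 = 0.4877
P_n = (1−ρ)·ρ^n = (1 − 0.4877)·0.4877^2 = 0.5123·0.237867 = 0.121855

Final: 0.121855


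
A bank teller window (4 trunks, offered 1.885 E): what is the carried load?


B(4,1.885) = 0.083449 (Erlang-B)
Carried load = a(1 − B) = 1.885·(1 − 0.083449) = 1.885·0.916551 = 1.7277 E

Final: 1.7277 Erlangs


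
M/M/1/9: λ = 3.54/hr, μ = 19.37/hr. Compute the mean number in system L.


ρ = 3.54/19.37 = 0.1828
L = ρ[1 − (K+1)ρ^K + Kρ^(K+1)] / [(1−ρ)(1−ρ^(K+1))]
Numerator: 0.1828·(1 − 10·0.0000002274 + 9·0.00000004157) = 0.182756
Denominator: (0.8172)·(1.000000) = 0.817243
L = 0.182756/0.817243 = 0.2236

Final: 0.2236


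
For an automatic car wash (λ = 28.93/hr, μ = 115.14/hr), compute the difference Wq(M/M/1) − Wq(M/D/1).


ρ = 28.93/115.14 = 0.2513
Wq(M/M/1) = ρ/(μ−λ) = 0.2513/86.21 = 0.002915 hr
Wq(M/D/1) = ρ/(2(μ−λ)) = 0.001457 hr
Savings = 0.002915 − 0.001457 = 0.001457 hr

Final: 0.001457 hr


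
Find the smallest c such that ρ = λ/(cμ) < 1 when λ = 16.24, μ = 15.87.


Stability requires cμ > λ ⇔ c > λ/μ.
λ/μ = 16.24/15.87 = 1.0233
Minimum integer c = ⌊1.0233⌋ + 1 = 2
Check: 2·15.87 = 31.74 > 16.24, while 1·15.87 = 15.87 ≤ 16.24

Final: 2 servers


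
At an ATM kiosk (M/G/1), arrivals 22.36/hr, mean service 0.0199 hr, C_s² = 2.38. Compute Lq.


ρ = λ·E[S] = 22.36·0.0199 = 0.4450
Lq = ρ²(1+C_s²)/(2(1−ρ)) = 0.1980·(1+2.38)/(2·0.5550)
= 0.1980·3.3800/1.1101 = 0.60286

Final: 0.60286


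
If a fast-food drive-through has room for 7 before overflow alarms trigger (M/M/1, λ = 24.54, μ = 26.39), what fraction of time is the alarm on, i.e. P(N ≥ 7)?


ρ = 24.54/26.39 = 0.9299
P(N ≥ n) = ρ^n = 0.9299^7 = 0.601238

Final: 0.601238


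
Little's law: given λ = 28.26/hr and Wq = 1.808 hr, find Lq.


Lq = λWq = 28.26·1.808 = 51.0941

Final: 51.0941


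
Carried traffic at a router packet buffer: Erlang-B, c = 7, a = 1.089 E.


B(7,1.089) = 0.0001213 (Erlang-B)
Carried load = a(1 − B) = 1.089·(1 − 0.0001213) = 1.089·0.999879 = 1.0889 E

Final: 1.0889 Erlangs


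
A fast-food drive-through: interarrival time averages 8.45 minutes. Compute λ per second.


λ = 1/(interarrival time) in consistent units.
1 second = 0.0166667 min, so λ = 0.0166667/8.45 = 0.001972 per second

Final: 0.001972 /sec


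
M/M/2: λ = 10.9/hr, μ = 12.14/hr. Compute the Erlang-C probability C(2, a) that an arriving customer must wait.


a = λ/μ = 0.8979; ρ = a/2 = 0.4489
P₀ = 0.380330 (from M/M/c formula)
C(c,a) = [a^c/(c!(1−ρ))]·P₀ = [0.80615/(2·0.5511)]·0.380330
= 0.73144·0.380330 = 0.278188

Final: 0.278188


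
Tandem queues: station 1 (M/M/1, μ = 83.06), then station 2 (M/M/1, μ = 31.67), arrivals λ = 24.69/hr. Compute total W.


Each node sees arrival rate λ = 24.69/hr (tandem ⇒ throughput preserved).
W₁ = 1/(μ₁−λ) = 1/(83.06−24.69) = 0.01713 hr
W₂ = 1/(μ₂−λ) = 1/(31.67−24.69) = 0.14327 hr
W_total = W₁ + W₂ = 0.01713 + 0.14327 = 0.16040 hr

Final: 0.16040 hr


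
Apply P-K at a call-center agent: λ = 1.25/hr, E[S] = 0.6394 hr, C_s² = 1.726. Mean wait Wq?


ρ = λ·E[S] = 1.25·0.6394 = 0.7993
E[S²] = E[S]²(1+C_s²) = 0.6394²·(1+1.726) = 1.114477
Wq = λ·E[S²]/(2(1−ρ)) = 1.25·1.114477/(2·0.2007) = 3.46973 hr

Final: 3.46973 hr


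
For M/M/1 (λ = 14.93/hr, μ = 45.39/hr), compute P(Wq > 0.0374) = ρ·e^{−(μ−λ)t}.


ρ = 14.93/45.39 = 0.3289
P(Wq > t) = ρ·e^{−(μ−λ)t} = 0.3289·e^{−1.1392}
= 0.3289·0.320074 = 0.105281

Final: 0.105281


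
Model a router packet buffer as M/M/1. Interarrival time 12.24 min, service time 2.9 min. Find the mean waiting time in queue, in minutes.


λ = 60/12.24 = 4.9020 /hr
μ = 60/2.9 = 20.6897 /hr
ρ = λ/μ = 4.9020/20.6897 = 0.2369
Wq = ρ/(μ−λ) = 0.2369/(20.6897−4.9020) = 0.01501 hr
In minutes: 0.01501·60 = 0.9004 min

Final: 0.9004 min


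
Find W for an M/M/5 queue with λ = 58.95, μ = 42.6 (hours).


a = 1.3838; ρ = 0.2768; P₀ = 0.250366
Lq = P₀·a^c·ρ/(c!(1−ρ)²) = 0.005602
Wq = Lq/λ = 0.005602/58.95 = 0.00009502 hr
W = Wq + 1/μ = 0.00009502 + 0.02347 = 0.02357 hr

Final: 0.02357 hr
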